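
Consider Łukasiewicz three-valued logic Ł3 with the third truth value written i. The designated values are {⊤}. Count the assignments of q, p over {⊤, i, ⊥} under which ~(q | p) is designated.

Designated under: (q=⊥, p=⊥).

1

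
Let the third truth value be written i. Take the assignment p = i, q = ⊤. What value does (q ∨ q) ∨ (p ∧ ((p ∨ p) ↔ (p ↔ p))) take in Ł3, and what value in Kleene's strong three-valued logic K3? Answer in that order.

In Ł3: q ∨ q = ⊤ ∨ ⊤ = ⊤
p ∨ p = i ∨ i = i
p ↔ p = i ↔ i = ⊤  [1 − |½−½|]
(p ∨ p) ↔ (p ↔ p) = i ↔ ⊤ = i
p ∧ ((p ∨ p) ↔ (p ↔ p)) = i ∧ i = i
(q ∨ q) ∨ (p ∧ ((p ∨ p) ↔ (p ↔ p))) = ⊤ ∨ i = ⊤
In Kleene's strong three-valued logic K3: q ∨ q = ⊤ ∨ ⊤ = ⊤
p ∨ p = i ∨ i = i
p ↔ p = i ↔ i = i
(p ∨ p) ↔ (p ↔ p) = i ↔ i = i
p ∧ ((p ∨ p) ↔ (p ↔ p)) = i ∧ i = i
(q ∨ q) ∨ (p ∧ ((p ∨ p) ↔ (p ↔ p))) = ⊤ ∨ i = ⊤

⊤; ⊤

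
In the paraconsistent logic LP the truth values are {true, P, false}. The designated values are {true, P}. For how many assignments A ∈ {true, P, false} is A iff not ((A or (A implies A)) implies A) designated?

A=true: false ·
A=P: P ✓
A=false: false ·

1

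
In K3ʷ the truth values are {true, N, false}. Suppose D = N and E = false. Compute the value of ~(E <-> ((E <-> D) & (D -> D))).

E <-> D = false <-> N = N
D -> D = N -> N = N  [any arg is the third value ⇒ result is the third value]
(E <-> D) & (D -> D) = N & N = N
E <-> ((E <-> D) & (D -> D)) = false <-> N = N
~(E <-> ((E <-> D) & (D -> D))) = ~N = N

N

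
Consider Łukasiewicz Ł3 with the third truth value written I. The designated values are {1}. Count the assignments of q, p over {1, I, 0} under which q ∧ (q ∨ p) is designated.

Designated under: (q=1, p=1); (q=1, p=I); (q=1, p=0).

3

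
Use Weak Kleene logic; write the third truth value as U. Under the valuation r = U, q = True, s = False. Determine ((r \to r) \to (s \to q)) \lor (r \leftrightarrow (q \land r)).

U

r \to r = U \to U = U
s \to q = False \to True = True
(r \to r) \to (s \to q) = U \to True = U
q \land r = True \land U = U
r \leftrightarrow (q \land r) = U \leftrightarrow U = U
((r \to r) \to (s \to q)) \lor (r \leftrightarrow (q \land r)) = U \lor U = U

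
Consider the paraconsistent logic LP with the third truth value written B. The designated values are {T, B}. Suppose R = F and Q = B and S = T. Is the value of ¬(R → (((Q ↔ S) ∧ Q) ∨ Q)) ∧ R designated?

No

Q ↔ S = B ↔ T = B
(Q ↔ S) ∧ Q = B ∧ B = B
((Q ↔ S) ∧ Q) ∨ Q = B ∨ B = B
R → (((Q ↔ S) ∧ Q) ∨ Q) = F → B = T  [¬F ∨ B]
¬(R → (((Q ↔ S) ∧ Q) ∨ Q)) = ¬T = F
¬(R → (((Q ↔ S) ∧ Q) ∨ Q)) ∧ R = F ∧ F = F
F ∉ {T, B}.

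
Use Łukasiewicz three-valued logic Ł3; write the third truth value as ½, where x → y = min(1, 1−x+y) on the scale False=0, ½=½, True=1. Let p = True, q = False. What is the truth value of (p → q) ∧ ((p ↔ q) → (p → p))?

p → q = True → False = False
p ↔ q = True ↔ False = False
p → p = True → True = True
(p ↔ q) → (p → p) = False → True = True
(p → q) ∧ ((p ↔ q) → (p → p)) = False ∧ True = False

False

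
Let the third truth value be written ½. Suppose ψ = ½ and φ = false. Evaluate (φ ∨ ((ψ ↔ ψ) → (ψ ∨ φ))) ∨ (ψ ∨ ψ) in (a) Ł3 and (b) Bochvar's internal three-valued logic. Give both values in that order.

In Ł3: ψ ↔ ψ = ½ ↔ ½ = true  [1 − |½−½|]
ψ ∨ φ = ½ ∨ false = ½
(ψ ↔ ψ) → (ψ ∨ φ) = true → ½ = ½
φ ∨ ((ψ ↔ ψ) → (ψ ∨ φ)) = false ∨ ½ = ½
ψ ∨ ψ = ½ ∨ ½ = ½
(φ ∨ ((ψ ↔ ψ) → (ψ ∨ φ))) ∨ (ψ ∨ ψ) = ½ ∨ ½ = ½
In Bochvar's internal three-valued logic: ψ ↔ ψ = ½ ↔ ½ = ½
ψ ∨ φ = ½ ∨ false = ½
(ψ ↔ ψ) → (ψ ∨ φ) = ½ → ½ = ½
φ ∨ ((ψ ↔ ψ) → (ψ ∨ φ)) = false ∨ ½ = ½
ψ ∨ ψ = ½ ∨ ½ = ½
(φ ∨ ((ψ ↔ ψ) → (ψ ∨ φ))) ∨ (ψ ∨ ψ) = ½ ∨ ½ = ½

½; ½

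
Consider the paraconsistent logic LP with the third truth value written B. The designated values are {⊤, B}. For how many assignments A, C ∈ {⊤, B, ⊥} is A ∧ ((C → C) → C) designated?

4

Designated under: (A=⊤, C=⊤); (A=⊤, C=B); (A=B, C=⊤); (A=B, C=B).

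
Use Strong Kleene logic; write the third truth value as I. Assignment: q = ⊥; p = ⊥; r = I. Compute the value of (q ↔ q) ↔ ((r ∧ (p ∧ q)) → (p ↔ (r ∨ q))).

⊤

q ↔ q = ⊥ ↔ ⊥ = ⊤
p ∧ q = ⊥ ∧ ⊥ = ⊥
r ∧ (p ∧ q) = I ∧ ⊥ = ⊥
r ∨ q = I ∨ ⊥ = I
p ↔ (r ∨ q) = ⊥ ↔ I = I
(r ∧ (p ∧ q)) → (p ↔ (r ∨ q)) = ⊥ → I = ⊤  [¬⊥ ∨ I]
(q ↔ q) ↔ ((r ∧ (p ∧ q)) → (p ↔ (r ∨ q))) = ⊤ ↔ ⊤ = ⊤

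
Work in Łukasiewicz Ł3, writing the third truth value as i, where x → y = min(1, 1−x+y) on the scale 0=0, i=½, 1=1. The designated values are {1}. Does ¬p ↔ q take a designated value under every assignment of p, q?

Countermodel: p=1, q=1 gives 0, which is not designated.

No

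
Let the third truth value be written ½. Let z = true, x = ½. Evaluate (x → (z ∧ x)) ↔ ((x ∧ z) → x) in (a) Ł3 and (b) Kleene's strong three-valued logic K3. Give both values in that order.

true; ½

In Ł3: z ∧ x = true ∧ ½ = ½
x → (z ∧ x) = ½ → ½ = true  [min(1, 1−½+½)]
x ∧ z = ½ ∧ true = ½
(x ∧ z) → x = ½ → ½ = true
(x → (z ∧ x)) ↔ ((x ∧ z) → x) = true ↔ true = true
In Kleene's strong three-valued logic K3: z ∧ x = true ∧ ½ = ½
x → (z ∧ x) = ½ → ½ = ½
x ∧ z = ½ ∧ true = ½
(x ∧ z) → x = ½ → ½ = ½
(x → (z ∧ x)) ↔ ((x ∧ z) → x) = ½ ↔ ½ = ½
They differ because Ł3 and Kleene's strong three-valued logic K3 treat ½ differently under implication.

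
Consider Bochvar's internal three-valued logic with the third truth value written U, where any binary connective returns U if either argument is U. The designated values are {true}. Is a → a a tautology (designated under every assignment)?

No

Countermodel: a=U gives U, which is not designated.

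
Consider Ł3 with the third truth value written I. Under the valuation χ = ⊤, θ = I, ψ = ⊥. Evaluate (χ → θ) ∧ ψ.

χ → θ = ⊤ → I = I
(χ → θ) ∧ ψ = I ∧ ⊥ = ⊥

⊥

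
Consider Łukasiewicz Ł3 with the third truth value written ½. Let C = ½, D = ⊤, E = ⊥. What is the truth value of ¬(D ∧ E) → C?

½

D ∧ E = ⊤ ∧ ⊥ = ⊥
¬(D ∧ E) = ¬⊥ = ⊤
¬(D ∧ E) → C = ⊤ → ½ = ½  [min(1, 1−1+½)]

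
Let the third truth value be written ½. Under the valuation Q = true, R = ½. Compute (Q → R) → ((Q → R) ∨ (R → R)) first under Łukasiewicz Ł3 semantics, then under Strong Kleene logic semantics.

true; ½

In Łukasiewicz Ł3: Q → R = true → ½ = ½
Q → R = true → ½ = ½
R → R = ½ → ½ = true
(Q → R) ∨ (R → R) = ½ ∨ true = true
(Q → R) → ((Q → R) ∨ (R → R)) = ½ → true = true
In Strong Kleene logic: Q → R = true → ½ = ½  [¬true ∨ ½]
Q → R = true → ½ = ½
R → R = ½ → ½ = ½
(Q → R) ∨ (R → R) = ½ ∨ ½ = ½
(Q → R) → ((Q → R) ∨ (R → R)) = ½ → ½ = ½
They differ because Łukasiewicz Ł3 and Strong Kleene logic treat ½ differently under implication.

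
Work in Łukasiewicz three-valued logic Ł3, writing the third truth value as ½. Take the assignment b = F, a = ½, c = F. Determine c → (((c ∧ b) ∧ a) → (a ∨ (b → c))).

T

c ∧ b = F ∧ F = F
(c ∧ b) ∧ a = F ∧ ½ = F
b → c = F → F = T
a ∨ (b → c) = ½ ∨ T = T
((c ∧ b) ∧ a) → (a ∨ (b → c)) = F → T = T
c → (((c ∧ b) ∧ a) → (a ∨ (b → c))) = F → T = T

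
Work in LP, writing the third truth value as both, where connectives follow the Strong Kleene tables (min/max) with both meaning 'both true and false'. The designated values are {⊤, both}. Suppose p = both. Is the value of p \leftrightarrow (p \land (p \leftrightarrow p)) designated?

Yes

p \leftrightarrow p = both \leftrightarrow both = both
p \land (p \leftrightarrow p) = both \land both = both
p \leftrightarrow (p \land (p \leftrightarrow p)) = both \leftrightarrow both = both
both ∈ {⊤, both}.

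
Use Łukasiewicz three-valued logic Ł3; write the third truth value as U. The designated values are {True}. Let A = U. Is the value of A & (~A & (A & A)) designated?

No

~A = ~U = U
A & A = U & U = U
~A & (A & A) = U & U = U
A & (~A & (A & A)) = U & U = U
U ∉ {True}.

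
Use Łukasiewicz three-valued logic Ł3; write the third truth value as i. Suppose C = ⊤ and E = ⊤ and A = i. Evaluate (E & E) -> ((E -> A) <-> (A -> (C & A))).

i

E & E = ⊤ & ⊤ = ⊤
E -> A = ⊤ -> i = i  [min(1, 1−1+½)]
C & A = ⊤ & i = i
A -> (C & A) = i -> i = ⊤
(E -> A) <-> (A -> (C & A)) = i <-> ⊤ = i
(E & E) -> ((E -> A) <-> (A -> (C & A))) = ⊤ -> i = i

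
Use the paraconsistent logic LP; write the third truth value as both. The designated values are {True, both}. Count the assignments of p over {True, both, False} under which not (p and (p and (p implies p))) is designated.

p=True: False ·
p=both: both ✓
p=False: True ✓

2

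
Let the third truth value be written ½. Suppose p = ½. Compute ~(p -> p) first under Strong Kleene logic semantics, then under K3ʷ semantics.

In Strong Kleene logic: p -> p = ½ -> ½ = ½
~(p -> p) = ~½ = ½
In K3ʷ: p -> p = ½ -> ½ = ½  [any arg is the third value ⇒ result is the third value]
~(p -> p) = ~½ = ½

½; ½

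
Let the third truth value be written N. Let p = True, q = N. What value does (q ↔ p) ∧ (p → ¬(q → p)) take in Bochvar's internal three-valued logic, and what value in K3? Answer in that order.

N; False

In Bochvar's internal three-valued logic: q ↔ p = N ↔ True = N
q → p = N → True = N  [any arg is the third value ⇒ result is the third value]
¬(q → p) = ¬N = N
p → ¬(q → p) = True → N = N
(q ↔ p) ∧ (p → ¬(q → p)) = N ∧ N = N
In K3: q ↔ p = N ↔ True = N
q → p = N → True = True  [¬N ∨ True]
¬(q → p) = ¬True = False
p → ¬(q → p) = True → False = False
(q ↔ p) ∧ (p → ¬(q → p)) = N ∧ False = False
They differ because Bochvar's internal three-valued logic and K3 treat N differently under the binary connectives.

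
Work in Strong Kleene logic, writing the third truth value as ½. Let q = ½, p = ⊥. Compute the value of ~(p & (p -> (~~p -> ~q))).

~p = ~⊥ = ⊤
~~p = ~⊤ = ⊥
~q = ~½ = ½
~~p -> ~q = ⊥ -> ½ = ⊤  [~⊥ | ½]
p -> (~~p -> ~q) = ⊥ -> ⊤ = ⊤
p & (p -> (~~p -> ~q)) = ⊥ & ⊤ = ⊥
~(p & (p -> (~~p -> ~q))) = ~⊥ = ⊤

⊤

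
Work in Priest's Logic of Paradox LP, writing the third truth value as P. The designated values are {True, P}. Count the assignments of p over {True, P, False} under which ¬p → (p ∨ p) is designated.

p=True: True ✓
p=P: P ✓
p=False: False ·

2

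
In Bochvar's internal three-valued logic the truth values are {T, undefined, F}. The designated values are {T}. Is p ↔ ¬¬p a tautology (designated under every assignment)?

Countermodel: p=undefined gives undefined, which is not designated.

No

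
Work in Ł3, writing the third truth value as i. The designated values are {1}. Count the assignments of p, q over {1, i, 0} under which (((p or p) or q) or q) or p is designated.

Of the 9 assignments, 5 give a value in {1}.

5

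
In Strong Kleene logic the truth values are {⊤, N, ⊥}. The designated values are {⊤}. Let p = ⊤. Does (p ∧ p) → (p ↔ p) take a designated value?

p ∧ p = ⊤ ∧ ⊤ = ⊤
p ↔ p = ⊤ ↔ ⊤ = ⊤
(p ∧ p) → (p ↔ p) = ⊤ → ⊤ = ⊤
⊤ ∈ {⊤}.

Yes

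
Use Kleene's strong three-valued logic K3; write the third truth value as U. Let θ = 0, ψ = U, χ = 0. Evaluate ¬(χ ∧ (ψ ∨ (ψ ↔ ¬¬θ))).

¬θ = ¬0 = 1
¬¬θ = ¬1 = 0
ψ ↔ ¬¬θ = U ↔ 0 = U
ψ ∨ (ψ ↔ ¬¬θ) = U ∨ U = U
χ ∧ (ψ ∨ (ψ ↔ ¬¬θ)) = 0 ∧ U = 0
¬(χ ∧ (ψ ∨ (ψ ↔ ¬¬θ))) = ¬0 = 1

1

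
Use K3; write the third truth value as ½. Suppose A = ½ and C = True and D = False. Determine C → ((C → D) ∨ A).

½

C → D = True → False = False
(C → D) ∨ A = False ∨ ½ = ½
C → ((C → D) ∨ A) = True → ½ = ½  [¬True ∨ ½]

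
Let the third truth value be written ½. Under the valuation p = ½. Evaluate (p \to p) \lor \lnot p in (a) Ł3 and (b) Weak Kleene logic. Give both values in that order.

1; ½

In Ł3: p \to p = ½ \to ½ = 1  [min(1, 1−½+½)]
\lnot p = \lnot ½ = ½
(p \to p) \lor \lnot p = 1 \lor ½ = 1
In Weak Kleene logic: p \to p = ½ \to ½ = ½  [any arg is the third value ⇒ result is the third value]
\lnot p = \lnot ½ = ½
(p \to p) \lor \lnot p = ½ \lor ½ = ½
They differ because Ł3 and Weak Kleene logic treat ½ differently under the binary connectives.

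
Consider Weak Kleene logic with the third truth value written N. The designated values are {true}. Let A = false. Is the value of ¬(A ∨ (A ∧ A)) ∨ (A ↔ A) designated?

Yes

A ∧ A = false ∧ false = false
A ∨ (A ∧ A) = false ∨ false = false
¬(A ∨ (A ∧ A)) = ¬false = true
A ↔ A = false ↔ false = true
¬(A ∨ (A ∧ A)) ∨ (A ↔ A) = true ∨ true = true
true ∈ {true}.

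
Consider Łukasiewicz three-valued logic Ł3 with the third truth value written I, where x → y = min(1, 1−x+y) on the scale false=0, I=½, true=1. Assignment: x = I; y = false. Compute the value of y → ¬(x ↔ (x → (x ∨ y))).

true

x ∨ y = I ∨ false = I
x → (x ∨ y) = I → I = true  [min(1, 1−½+½)]
x ↔ (x → (x ∨ y)) = I ↔ true = I
¬(x ↔ (x → (x ∨ y))) = ¬I = I
y → ¬(x ↔ (x → (x ∨ y))) = false → I = true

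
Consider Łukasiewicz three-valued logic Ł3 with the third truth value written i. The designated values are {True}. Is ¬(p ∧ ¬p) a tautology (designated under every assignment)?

Countermodel: p=i gives i, which is not designated.

No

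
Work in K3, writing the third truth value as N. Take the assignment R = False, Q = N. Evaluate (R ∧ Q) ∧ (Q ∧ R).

False

R ∧ Q = False ∧ N = False
Q ∧ R = N ∧ False = False
(R ∧ Q) ∧ (Q ∧ R) = False ∧ False = False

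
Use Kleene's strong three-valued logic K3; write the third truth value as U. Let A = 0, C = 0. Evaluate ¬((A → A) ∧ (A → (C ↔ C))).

0

A → A = 0 → 0 = 1
C ↔ C = 0 ↔ 0 = 1
A → (C ↔ C) = 0 → 1 = 1
(A → A) ∧ (A → (C ↔ C)) = 1 ∧ 1 = 1
¬((A → A) ∧ (A → (C ↔ C))) = ¬1 = 0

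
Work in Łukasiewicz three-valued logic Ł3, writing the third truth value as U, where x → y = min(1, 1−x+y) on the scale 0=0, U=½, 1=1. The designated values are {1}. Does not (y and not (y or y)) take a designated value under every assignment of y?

No

Countermodel: y=U gives U, which is not designated.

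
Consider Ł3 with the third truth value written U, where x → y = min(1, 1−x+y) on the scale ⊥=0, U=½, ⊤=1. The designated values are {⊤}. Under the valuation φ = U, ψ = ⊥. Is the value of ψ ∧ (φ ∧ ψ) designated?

φ ∧ ψ = U ∧ ⊥ = ⊥
ψ ∧ (φ ∧ ψ) = ⊥ ∧ ⊥ = ⊥
⊥ ∉ {⊤}.

No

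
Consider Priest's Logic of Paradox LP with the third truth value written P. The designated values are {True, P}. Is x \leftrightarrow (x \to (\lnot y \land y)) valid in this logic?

No

Countermodel: x=True, y=True gives False, which is not designated.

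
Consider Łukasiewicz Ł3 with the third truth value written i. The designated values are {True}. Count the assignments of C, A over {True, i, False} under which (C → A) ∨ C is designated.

8

Of the 9 assignments, 8 give a value in {True}.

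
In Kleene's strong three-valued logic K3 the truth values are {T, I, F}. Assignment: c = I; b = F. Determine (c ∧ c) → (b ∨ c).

I

c ∧ c = I ∧ I = I
b ∨ c = F ∨ I = I
(c ∧ c) → (b ∨ c) = I → I = I  [¬I ∨ I]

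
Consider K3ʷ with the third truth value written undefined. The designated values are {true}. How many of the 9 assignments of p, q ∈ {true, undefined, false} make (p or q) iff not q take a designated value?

Designated under: (p=true, q=false).

1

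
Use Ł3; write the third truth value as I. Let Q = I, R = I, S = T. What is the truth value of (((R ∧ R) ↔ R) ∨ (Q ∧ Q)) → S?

T

R ∧ R = I ∧ I = I
(R ∧ R) ↔ R = I ↔ I = T  [1 − |½−½|]
Q ∧ Q = I ∧ I = I
((R ∧ R) ↔ R) ∨ (Q ∧ Q) = T ∨ I = T
(((R ∧ R) ↔ R) ∨ (Q ∧ Q)) → S = T → T = T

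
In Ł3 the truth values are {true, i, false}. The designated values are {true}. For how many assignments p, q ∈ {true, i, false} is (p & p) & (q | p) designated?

Designated under: (p=true, q=true); (p=true, q=i); (p=true, q=false).

3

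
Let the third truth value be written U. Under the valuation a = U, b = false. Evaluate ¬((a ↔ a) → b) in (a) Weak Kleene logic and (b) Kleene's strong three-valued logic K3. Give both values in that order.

U; U

In Weak Kleene logic: a ↔ a = U ↔ U = U
(a ↔ a) → b = U → false = U  [any arg is the third value ⇒ result is the third value]
¬((a ↔ a) → b) = ¬U = U
In Kleene's strong three-valued logic K3: a ↔ a = U ↔ U = U
(a ↔ a) → b = U → false = U
¬((a ↔ a) → b) = ¬U = U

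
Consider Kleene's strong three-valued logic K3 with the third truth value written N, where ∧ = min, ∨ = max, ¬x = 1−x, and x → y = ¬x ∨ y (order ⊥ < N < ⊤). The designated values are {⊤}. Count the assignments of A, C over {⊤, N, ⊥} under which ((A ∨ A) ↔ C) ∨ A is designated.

Designated under: (A=⊤, C=⊤); (A=⊤, C=N); (A=⊤, C=⊥); (A=⊥, C=⊥).

4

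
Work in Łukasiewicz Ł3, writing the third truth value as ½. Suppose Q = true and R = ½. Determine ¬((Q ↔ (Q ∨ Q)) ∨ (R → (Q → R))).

Q ∨ Q = true ∨ true = true
Q ↔ (Q ∨ Q) = true ↔ true = true
Q → R = true → ½ = ½  [min(1, 1−1+½)]
R → (Q → R) = ½ → ½ = true
(Q ↔ (Q ∨ Q)) ∨ (R → (Q → R)) = true ∨ true = true
¬((Q ↔ (Q ∨ Q)) ∨ (R → (Q → R))) = ¬true = false

false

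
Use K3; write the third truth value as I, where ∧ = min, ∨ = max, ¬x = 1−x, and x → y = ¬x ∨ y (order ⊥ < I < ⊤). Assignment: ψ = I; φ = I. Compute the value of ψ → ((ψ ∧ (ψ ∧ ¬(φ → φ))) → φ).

φ → φ = I → I = I  [¬I ∨ I]
¬(φ → φ) = ¬I = I
ψ ∧ ¬(φ → φ) = I ∧ I = I
ψ ∧ (ψ ∧ ¬(φ → φ)) = I ∧ I = I
(ψ ∧ (ψ ∧ ¬(φ → φ))) → φ = I → I = I
ψ → ((ψ ∧ (ψ ∧ ¬(φ → φ))) → φ) = I → I = I

I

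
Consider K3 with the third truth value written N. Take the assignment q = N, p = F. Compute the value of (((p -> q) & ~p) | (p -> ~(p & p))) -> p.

F

p -> q = F -> N = T  [~F | N]
~p = ~F = T
(p -> q) & ~p = T & T = T
p & p = F & F = F
~(p & p) = ~F = T
p -> ~(p & p) = F -> T = T
((p -> q) & ~p) | (p -> ~(p & p)) = T | T = T
(((p -> q) & ~p) | (p -> ~(p & p))) -> p = T -> F = F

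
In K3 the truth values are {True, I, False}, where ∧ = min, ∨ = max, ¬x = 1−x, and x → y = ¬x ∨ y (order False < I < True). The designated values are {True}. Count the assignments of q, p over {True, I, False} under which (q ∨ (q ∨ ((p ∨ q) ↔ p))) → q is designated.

3

Designated under: (q=True, p=True); (q=True, p=I); (q=True, p=False).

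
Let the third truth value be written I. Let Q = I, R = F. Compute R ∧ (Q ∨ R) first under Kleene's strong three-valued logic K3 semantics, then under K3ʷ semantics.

F; I

In Kleene's strong three-valued logic K3: Q ∨ R = I ∨ F = I
R ∧ (Q ∨ R) = F ∧ I = F
In K3ʷ: Q ∨ R = I ∨ F = I
R ∧ (Q ∨ R) = F ∧ I = I
They differ because Kleene's strong three-valued logic K3 and K3ʷ treat I differently under the binary connectives.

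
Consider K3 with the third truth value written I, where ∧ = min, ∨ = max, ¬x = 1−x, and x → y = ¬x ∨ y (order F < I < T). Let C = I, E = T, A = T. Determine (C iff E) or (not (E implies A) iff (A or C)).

I

C iff E = I iff T = I
E implies A = T implies T = T
not (E implies A) = not T = F
A or C = T or I = T
not (E implies A) iff (A or C) = F iff T = F
(C iff E) or (not (E implies A) iff (A or C)) = I or F = I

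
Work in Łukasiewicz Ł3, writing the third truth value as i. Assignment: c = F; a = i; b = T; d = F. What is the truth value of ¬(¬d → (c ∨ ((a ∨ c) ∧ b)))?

i

¬d = ¬F = T
a ∨ c = i ∨ F = i
(a ∨ c) ∧ b = i ∧ T = i
c ∨ ((a ∨ c) ∧ b) = F ∨ i = i
¬d → (c ∨ ((a ∨ c) ∧ b)) = T → i = i
¬(¬d → (c ∨ ((a ∨ c) ∧ b))) = ¬i = i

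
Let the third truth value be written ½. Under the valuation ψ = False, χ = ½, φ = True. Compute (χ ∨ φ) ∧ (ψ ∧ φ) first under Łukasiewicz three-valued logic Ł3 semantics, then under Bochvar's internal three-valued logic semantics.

In Łukasiewicz three-valued logic Ł3: χ ∨ φ = ½ ∨ True = True
ψ ∧ φ = False ∧ True = False
(χ ∨ φ) ∧ (ψ ∧ φ) = True ∧ False = False
In Bochvar's internal three-valued logic: χ ∨ φ = ½ ∨ True = ½
ψ ∧ φ = False ∧ True = False
(χ ∨ φ) ∧ (ψ ∧ φ) = ½ ∧ False = ½
They differ because Łukasiewicz three-valued logic Ł3 and Bochvar's internal three-valued logic treat ½ differently under the binary connectives.

False; ½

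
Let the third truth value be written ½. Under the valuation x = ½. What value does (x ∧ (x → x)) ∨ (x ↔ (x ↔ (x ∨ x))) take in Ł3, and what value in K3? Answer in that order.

½; ½

In Ł3: x → x = ½ → ½ = ⊤  [min(1, 1−½+½)]
x ∧ (x → x) = ½ ∧ ⊤ = ½
x ∨ x = ½ ∨ ½ = ½
x ↔ (x ∨ x) = ½ ↔ ½ = ⊤
x ↔ (x ↔ (x ∨ x)) = ½ ↔ ⊤ = ½
(x ∧ (x → x)) ∨ (x ↔ (x ↔ (x ∨ x))) = ½ ∨ ½ = ½
In K3: x → x = ½ → ½ = ½
x ∧ (x → x) = ½ ∧ ½ = ½
x ∨ x = ½ ∨ ½ = ½
x ↔ (x ∨ x) = ½ ↔ ½ = ½
x ↔ (x ↔ (x ∨ x)) = ½ ↔ ½ = ½
(x ∧ (x → x)) ∨ (x ↔ (x ↔ (x ∨ x))) = ½ ∨ ½ = ½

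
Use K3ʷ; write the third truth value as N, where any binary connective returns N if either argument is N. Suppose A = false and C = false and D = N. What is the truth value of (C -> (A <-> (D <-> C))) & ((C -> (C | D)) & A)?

N

D <-> C = N <-> false = N
A <-> (D <-> C) = false <-> N = N
C -> (A <-> (D <-> C)) = false -> N = N
C | D = false | N = N
C -> (C | D) = false -> N = N
(C -> (C | D)) & A = N & false = N
(C -> (A <-> (D <-> C))) & ((C -> (C | D)) & A) = N & N = N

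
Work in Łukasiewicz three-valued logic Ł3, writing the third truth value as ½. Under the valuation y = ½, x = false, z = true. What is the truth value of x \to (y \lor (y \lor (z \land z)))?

true

z \land z = true \land true = true
y \lor (z \land z) = ½ \lor true = true
y \lor (y \lor (z \land z)) = ½ \lor true = true
x \to (y \lor (y \lor (z \land z))) = false \to true = true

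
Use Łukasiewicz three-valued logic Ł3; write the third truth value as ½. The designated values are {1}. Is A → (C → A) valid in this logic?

Every assignment of A, C over {1, ½, 0} gives a value in {1}.
In particular, with A=½, C=½: A → (C → A) = 1.

Yes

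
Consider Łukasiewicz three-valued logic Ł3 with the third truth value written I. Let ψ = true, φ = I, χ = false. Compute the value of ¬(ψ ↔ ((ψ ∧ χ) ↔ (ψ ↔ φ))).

ψ ∧ χ = true ∧ false = false
ψ ↔ φ = true ↔ I = I  [1 − |1−½|]
(ψ ∧ χ) ↔ (ψ ↔ φ) = false ↔ I = I
ψ ↔ ((ψ ∧ χ) ↔ (ψ ↔ φ)) = true ↔ I = I
¬(ψ ↔ ((ψ ∧ χ) ↔ (ψ ↔ φ))) = ¬I = I

I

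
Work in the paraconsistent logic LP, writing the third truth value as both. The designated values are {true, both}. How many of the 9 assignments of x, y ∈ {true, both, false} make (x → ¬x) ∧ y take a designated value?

4

Designated under: (x=both, y=true); (x=both, y=both); (x=false, y=true); (x=false, y=both).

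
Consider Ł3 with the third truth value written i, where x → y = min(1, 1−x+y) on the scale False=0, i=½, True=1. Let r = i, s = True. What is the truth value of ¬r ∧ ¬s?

¬r = ¬i = i
¬s = ¬True = False
¬r ∧ ¬s = i ∧ False = False

False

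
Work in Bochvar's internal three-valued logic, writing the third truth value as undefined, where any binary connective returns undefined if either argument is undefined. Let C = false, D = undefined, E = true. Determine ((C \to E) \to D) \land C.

C \to E = false \to true = true
(C \to E) \to D = true \to undefined = undefined
((C \to E) \to D) \land C = undefined \land false = undefined

undefined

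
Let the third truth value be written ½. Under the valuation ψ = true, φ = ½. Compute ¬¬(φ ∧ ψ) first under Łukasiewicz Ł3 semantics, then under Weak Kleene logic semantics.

In Łukasiewicz Ł3: φ ∧ ψ = ½ ∧ true = ½
¬(φ ∧ ψ) = ¬½ = ½
¬¬(φ ∧ ψ) = ¬½ = ½
In Weak Kleene logic: φ ∧ ψ = ½ ∧ true = ½
¬(φ ∧ ψ) = ¬½ = ½
¬¬(φ ∧ ψ) = ¬½ = ½

½; ½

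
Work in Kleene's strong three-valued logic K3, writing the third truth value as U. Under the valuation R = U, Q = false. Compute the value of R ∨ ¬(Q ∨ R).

Q ∨ R = false ∨ U = U
¬(Q ∨ R) = ¬U = U
R ∨ ¬(Q ∨ R) = U ∨ U = U

U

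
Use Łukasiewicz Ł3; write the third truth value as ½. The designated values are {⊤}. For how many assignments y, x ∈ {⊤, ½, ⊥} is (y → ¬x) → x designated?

Designated under: (y=⊤, x=⊤); (y=⊤, x=½); (y=½, x=⊤); (y=⊥, x=⊤).

4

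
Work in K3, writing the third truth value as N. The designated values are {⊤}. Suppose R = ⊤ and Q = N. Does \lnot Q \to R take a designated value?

Yes

\lnot Q = \lnot N = N
\lnot Q \to R = N \to ⊤ = ⊤
⊤ ∈ {⊤}.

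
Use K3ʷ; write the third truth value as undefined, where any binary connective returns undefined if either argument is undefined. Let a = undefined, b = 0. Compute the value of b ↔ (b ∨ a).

b ∨ a = 0 ∨ undefined = undefined
b ↔ (b ∨ a) = 0 ↔ undefined = undefined

undefined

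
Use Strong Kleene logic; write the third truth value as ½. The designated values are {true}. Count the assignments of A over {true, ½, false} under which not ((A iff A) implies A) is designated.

1

A=true: false ·
A=½: ½ ·
A=false: true ✓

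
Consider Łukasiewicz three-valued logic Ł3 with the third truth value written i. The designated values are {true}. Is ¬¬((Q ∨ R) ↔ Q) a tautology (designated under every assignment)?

Countermodel: Q=i, R=true gives i, which is not designated.

No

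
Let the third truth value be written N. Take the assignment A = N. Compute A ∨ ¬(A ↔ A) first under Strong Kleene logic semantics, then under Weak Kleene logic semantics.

In Strong Kleene logic: A ↔ A = N ↔ N = N
¬(A ↔ A) = ¬N = N
A ∨ ¬(A ↔ A) = N ∨ N = N
In Weak Kleene logic: A ↔ A = N ↔ N = N
¬(A ↔ A) = ¬N = N
A ∨ ¬(A ↔ A) = N ∨ N = N

N; N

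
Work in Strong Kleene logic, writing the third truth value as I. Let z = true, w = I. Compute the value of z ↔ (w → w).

w → w = I → I = I  [¬I ∨ I]
z ↔ (w → w) = true ↔ I = I

I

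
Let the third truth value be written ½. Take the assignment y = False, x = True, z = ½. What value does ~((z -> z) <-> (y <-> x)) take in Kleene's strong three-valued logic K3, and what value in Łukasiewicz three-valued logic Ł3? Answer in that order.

½; True

In Kleene's strong three-valued logic K3: z -> z = ½ -> ½ = ½
y <-> x = False <-> True = False
(z -> z) <-> (y <-> x) = ½ <-> False = ½
~((z -> z) <-> (y <-> x)) = ~½ = ½
In Łukasiewicz three-valued logic Ł3: z -> z = ½ -> ½ = True  [min(1, 1−½+½)]
y <-> x = False <-> True = False
(z -> z) <-> (y <-> x) = True <-> False = False
~((z -> z) <-> (y <-> x)) = ~False = True
They differ because Kleene's strong three-valued logic K3 and Łukasiewicz three-valued logic Ł3 treat ½ differently under implication.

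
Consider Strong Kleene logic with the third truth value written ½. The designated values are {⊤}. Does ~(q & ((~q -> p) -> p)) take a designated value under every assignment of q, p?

No

Countermodel: q=⊤, p=⊤ gives ⊥, which is not designated.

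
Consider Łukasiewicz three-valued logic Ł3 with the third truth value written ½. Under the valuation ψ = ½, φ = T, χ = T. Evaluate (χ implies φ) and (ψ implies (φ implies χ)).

χ implies φ = T implies T = T
φ implies χ = T implies T = T
ψ implies (φ implies χ) = ½ implies T = T
(χ implies φ) and (ψ implies (φ implies χ)) = T and T = T

T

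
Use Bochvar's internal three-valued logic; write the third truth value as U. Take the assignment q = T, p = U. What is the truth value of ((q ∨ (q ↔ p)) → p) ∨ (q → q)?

U

q ↔ p = T ↔ U = U
q ∨ (q ↔ p) = T ∨ U = U
(q ∨ (q ↔ p)) → p = U → U = U
q → q = T → T = T
((q ∨ (q ↔ p)) → p) ∨ (q → q) = U ∨ T = U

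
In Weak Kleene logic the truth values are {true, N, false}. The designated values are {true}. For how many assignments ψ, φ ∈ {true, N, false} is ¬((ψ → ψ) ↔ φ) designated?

2

Designated under: (ψ=true, φ=false); (ψ=false, φ=false).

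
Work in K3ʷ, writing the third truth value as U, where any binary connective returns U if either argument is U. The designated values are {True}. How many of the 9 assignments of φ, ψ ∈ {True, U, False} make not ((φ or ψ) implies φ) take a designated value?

Designated under: (φ=False, ψ=True).

1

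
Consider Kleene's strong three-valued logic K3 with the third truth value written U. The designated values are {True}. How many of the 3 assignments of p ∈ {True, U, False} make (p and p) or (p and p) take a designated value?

p=True: True ✓
p=U: U ·
p=False: False ·

1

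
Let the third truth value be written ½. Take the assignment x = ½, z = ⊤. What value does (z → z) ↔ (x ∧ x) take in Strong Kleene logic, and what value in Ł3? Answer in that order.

In Strong Kleene logic: z → z = ⊤ → ⊤ = ⊤
x ∧ x = ½ ∧ ½ = ½
(z → z) ↔ (x ∧ x) = ⊤ ↔ ½ = ½
In Ł3: z → z = ⊤ → ⊤ = ⊤
x ∧ x = ½ ∧ ½ = ½
(z → z) ↔ (x ∧ x) = ⊤ ↔ ½ = ½  [1 − |1−½|]

½; ½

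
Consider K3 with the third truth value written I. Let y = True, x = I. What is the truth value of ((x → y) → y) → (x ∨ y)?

True

x → y = I → True = True  [¬I ∨ True]
(x → y) → y = True → True = True
x ∨ y = I ∨ True = True
((x → y) → y) → (x ∨ y) = True → True = True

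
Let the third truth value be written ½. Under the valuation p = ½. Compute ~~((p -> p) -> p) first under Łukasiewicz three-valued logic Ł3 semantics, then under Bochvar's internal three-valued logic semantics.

In Łukasiewicz three-valued logic Ł3: p -> p = ½ -> ½ = true
(p -> p) -> p = true -> ½ = ½
~((p -> p) -> p) = ~½ = ½
~~((p -> p) -> p) = ~½ = ½
In Bochvar's internal three-valued logic: p -> p = ½ -> ½ = ½
(p -> p) -> p = ½ -> ½ = ½
~((p -> p) -> p) = ~½ = ½
~~((p -> p) -> p) = ~½ = ½

½; ½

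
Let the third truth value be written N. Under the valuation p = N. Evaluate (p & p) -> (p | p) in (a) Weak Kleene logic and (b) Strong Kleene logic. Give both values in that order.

N; N

In Weak Kleene logic: p & p = N & N = N
p | p = N | N = N
(p & p) -> (p | p) = N -> N = N  [any arg is the third value ⇒ result is the third value]
In Strong Kleene logic: p & p = N & N = N
p | p = N | N = N
(p & p) -> (p | p) = N -> N = N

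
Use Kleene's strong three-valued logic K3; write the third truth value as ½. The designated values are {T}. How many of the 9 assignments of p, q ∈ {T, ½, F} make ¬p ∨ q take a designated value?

5

Of the 9 assignments, 5 give a value in {T}.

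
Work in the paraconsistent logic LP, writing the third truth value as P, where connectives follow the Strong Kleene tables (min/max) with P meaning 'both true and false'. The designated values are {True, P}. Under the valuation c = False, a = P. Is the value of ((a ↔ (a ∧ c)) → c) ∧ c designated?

a ∧ c = P ∧ False = False
a ↔ (a ∧ c) = P ↔ False = P
(a ↔ (a ∧ c)) → c = P → False = P  [¬P ∨ False]
((a ↔ (a ∧ c)) → c) ∧ c = P ∧ False = False
False ∉ {True, P}.

No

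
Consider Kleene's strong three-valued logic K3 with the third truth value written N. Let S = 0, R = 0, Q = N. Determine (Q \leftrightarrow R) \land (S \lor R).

Q \leftrightarrow R = N \leftrightarrow 0 = N
S \lor R = 0 \lor 0 = 0
(Q \leftrightarrow R) \land (S \lor R) = N \land 0 = 0

0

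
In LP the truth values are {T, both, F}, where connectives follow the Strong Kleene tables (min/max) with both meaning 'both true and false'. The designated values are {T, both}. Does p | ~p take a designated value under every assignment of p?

Yes

Every assignment of p over {T, both, F} gives a value in {T, both}.
In particular, with p=both: p | ~p = both.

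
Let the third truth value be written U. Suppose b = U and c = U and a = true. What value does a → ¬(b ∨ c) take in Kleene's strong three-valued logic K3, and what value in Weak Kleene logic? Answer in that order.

U; U

In Kleene's strong three-valued logic K3: b ∨ c = U ∨ U = U
¬(b ∨ c) = ¬U = U
a → ¬(b ∨ c) = true → U = U  [¬true ∨ U]
In Weak Kleene logic: b ∨ c = U ∨ U = U
¬(b ∨ c) = ¬U = U
a → ¬(b ∨ c) = true → U = U  [any arg is the third value ⇒ result is the third value]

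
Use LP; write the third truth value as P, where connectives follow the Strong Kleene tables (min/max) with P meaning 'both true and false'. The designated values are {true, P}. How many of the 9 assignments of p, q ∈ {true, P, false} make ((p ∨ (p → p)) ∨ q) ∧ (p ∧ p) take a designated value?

6

Of the 9 assignments, 6 give a value in {true, P}.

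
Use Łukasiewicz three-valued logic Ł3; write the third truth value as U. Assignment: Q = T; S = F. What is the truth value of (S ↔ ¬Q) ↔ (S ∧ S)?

¬Q = ¬T = F
S ↔ ¬Q = F ↔ F = T
S ∧ S = F ∧ F = F
(S ↔ ¬Q) ↔ (S ∧ S) = T ↔ F = F

F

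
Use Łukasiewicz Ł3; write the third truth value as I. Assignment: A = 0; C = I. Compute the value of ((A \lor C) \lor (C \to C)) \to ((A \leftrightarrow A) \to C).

A \lor C = 0 \lor I = I
C \to C = I \to I = 1  [min(1, 1−½+½)]
(A \lor C) \lor (C \to C) = I \lor 1 = 1
A \leftrightarrow A = 0 \leftrightarrow 0 = 1
(A \leftrightarrow A) \to C = 1 \to I = I
((A \lor C) \lor (C \to C)) \to ((A \leftrightarrow A) \to C) = 1 \to I = I

I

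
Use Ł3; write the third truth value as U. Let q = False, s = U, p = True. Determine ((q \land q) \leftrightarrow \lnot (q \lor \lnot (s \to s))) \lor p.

q \land q = False \land False = False
s \to s = U \to U = True  [min(1, 1−½+½)]
\lnot (s \to s) = \lnot True = False
q \lor \lnot (s \to s) = False \lor False = False
\lnot (q \lor \lnot (s \to s)) = \lnot False = True
(q \land q) \leftrightarrow \lnot (q \lor \lnot (s \to s)) = False \leftrightarrow True = False
((q \land q) \leftrightarrow \lnot (q \lor \lnot (s \to s))) \lor p = False \lor True = True

True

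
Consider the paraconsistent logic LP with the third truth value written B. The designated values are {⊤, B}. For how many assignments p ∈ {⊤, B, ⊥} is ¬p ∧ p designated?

p=⊤: ⊥ ·
p=B: B ✓
p=⊥: ⊥ ·

1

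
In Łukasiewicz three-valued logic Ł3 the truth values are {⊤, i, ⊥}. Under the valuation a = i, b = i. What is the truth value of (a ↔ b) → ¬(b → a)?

⊥

a ↔ b = i ↔ i = ⊤  [1 − |½−½|]
b → a = i → i = ⊤
¬(b → a) = ¬⊤ = ⊥
(a ↔ b) → ¬(b → a) = ⊤ → ⊥ = ⊥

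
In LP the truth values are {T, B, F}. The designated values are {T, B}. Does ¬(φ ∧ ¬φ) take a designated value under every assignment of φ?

Yes

Every assignment of φ over {T, B, F} gives a value in {T, B}.
In particular, with φ=B: ¬(φ ∧ ¬φ) = B.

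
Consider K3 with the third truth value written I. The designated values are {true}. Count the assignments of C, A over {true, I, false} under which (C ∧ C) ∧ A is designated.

Designated under: (C=true, A=true).

1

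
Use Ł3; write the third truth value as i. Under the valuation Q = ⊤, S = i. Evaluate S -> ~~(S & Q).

⊤

S & Q = i & ⊤ = i
~(S & Q) = ~i = i
~~(S & Q) = ~i = i
S -> ~~(S & Q) = i -> i = ⊤  [min(1, 1−½+½)]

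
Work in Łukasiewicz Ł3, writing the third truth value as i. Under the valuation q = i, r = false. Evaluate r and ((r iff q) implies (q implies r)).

r iff q = false iff i = i  [1 − |0−½|]
q implies r = i implies false = i
(r iff q) implies (q implies r) = i implies i = true
r and ((r iff q) implies (q implies r)) = false and true = false

false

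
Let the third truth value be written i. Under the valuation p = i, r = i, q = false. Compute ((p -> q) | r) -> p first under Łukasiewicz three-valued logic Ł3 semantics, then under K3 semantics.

In Łukasiewicz three-valued logic Ł3: p -> q = i -> false = i
(p -> q) | r = i | i = i
((p -> q) | r) -> p = i -> i = true
In K3: p -> q = i -> false = i
(p -> q) | r = i | i = i
((p -> q) | r) -> p = i -> i = i
They differ because Łukasiewicz three-valued logic Ł3 and K3 treat i differently under implication.

true; i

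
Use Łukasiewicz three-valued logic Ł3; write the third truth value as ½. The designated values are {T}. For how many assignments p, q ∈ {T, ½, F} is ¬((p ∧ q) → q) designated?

0

Of the 9 assignments, 0 give a value in {T}.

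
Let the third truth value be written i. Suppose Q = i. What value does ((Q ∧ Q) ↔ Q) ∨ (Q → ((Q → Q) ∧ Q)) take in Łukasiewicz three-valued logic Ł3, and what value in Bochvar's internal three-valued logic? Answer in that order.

In Łukasiewicz three-valued logic Ł3: Q ∧ Q = i ∧ i = i
(Q ∧ Q) ↔ Q = i ↔ i = ⊤  [1 − |½−½|]
Q → Q = i → i = ⊤
(Q → Q) ∧ Q = ⊤ ∧ i = i
Q → ((Q → Q) ∧ Q) = i → i = ⊤
((Q ∧ Q) ↔ Q) ∨ (Q → ((Q → Q) ∧ Q)) = ⊤ ∨ ⊤ = ⊤
In Bochvar's internal three-valued logic: Q ∧ Q = i ∧ i = i
(Q ∧ Q) ↔ Q = i ↔ i = i
Q → Q = i → i = i  [any arg is the third value ⇒ result is the third value]
(Q → Q) ∧ Q = i ∧ i = i
Q → ((Q → Q) ∧ Q) = i → i = i
((Q ∧ Q) ↔ Q) ∨ (Q → ((Q → Q) ∧ Q)) = i ∨ i = i
They differ because Łukasiewicz three-valued logic Ł3 and Bochvar's internal three-valued logic treat i differently under the binary connectives.

⊤; i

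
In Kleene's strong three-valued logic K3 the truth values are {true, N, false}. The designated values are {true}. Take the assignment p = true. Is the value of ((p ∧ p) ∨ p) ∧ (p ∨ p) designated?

p ∧ p = true ∧ true = true
(p ∧ p) ∨ p = true ∨ true = true
p ∨ p = true ∨ true = true
((p ∧ p) ∨ p) ∧ (p ∨ p) = true ∧ true = true
true ∈ {true}.

Yes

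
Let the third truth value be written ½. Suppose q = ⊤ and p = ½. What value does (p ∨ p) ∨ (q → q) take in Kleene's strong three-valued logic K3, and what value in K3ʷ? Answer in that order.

⊤; ½

In Kleene's strong three-valued logic K3: p ∨ p = ½ ∨ ½ = ½
q → q = ⊤ → ⊤ = ⊤
(p ∨ p) ∨ (q → q) = ½ ∨ ⊤ = ⊤
In K3ʷ: p ∨ p = ½ ∨ ½ = ½
q → q = ⊤ → ⊤ = ⊤
(p ∨ p) ∨ (q → q) = ½ ∨ ⊤ = ½
They differ because Kleene's strong three-valued logic K3 and K3ʷ treat ½ differently under the binary connectives.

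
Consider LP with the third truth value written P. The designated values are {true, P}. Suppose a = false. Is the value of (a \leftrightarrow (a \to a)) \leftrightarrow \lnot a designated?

No

a \to a = false \to false = true
a \leftrightarrow (a \to a) = false \leftrightarrow true = false
\lnot a = \lnot false = true
(a \leftrightarrow (a \to a)) \leftrightarrow \lnot a = false \leftrightarrow true = false
false ∉ {true, P}.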